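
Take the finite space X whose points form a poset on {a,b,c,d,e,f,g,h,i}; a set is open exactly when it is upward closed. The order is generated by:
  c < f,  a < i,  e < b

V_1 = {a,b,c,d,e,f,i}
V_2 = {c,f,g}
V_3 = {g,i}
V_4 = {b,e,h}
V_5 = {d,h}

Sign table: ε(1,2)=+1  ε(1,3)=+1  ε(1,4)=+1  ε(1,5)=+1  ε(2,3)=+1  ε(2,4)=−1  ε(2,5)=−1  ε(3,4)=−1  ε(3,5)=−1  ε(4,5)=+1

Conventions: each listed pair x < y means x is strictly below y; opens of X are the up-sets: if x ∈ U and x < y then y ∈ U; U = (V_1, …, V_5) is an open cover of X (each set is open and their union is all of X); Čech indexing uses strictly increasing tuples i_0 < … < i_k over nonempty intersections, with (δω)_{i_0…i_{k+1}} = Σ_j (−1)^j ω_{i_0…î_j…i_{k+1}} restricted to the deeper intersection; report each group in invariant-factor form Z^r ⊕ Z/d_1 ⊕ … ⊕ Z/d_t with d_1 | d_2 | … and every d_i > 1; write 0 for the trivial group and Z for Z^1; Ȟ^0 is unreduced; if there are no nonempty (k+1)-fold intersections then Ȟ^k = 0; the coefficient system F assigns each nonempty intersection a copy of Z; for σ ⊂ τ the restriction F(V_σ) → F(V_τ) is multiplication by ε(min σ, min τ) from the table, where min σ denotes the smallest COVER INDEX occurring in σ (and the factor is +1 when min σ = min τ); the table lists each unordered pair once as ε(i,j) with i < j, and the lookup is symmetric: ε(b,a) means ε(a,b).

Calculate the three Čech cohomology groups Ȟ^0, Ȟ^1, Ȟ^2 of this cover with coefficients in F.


Ȟ^0 ≅ Z, Ȟ^1 ≅ Z^2, Ȟ^2 ≅ 0

nerve simplices:
  V12={c,f} V13={i} V14={b,e} V15={d} V23={g} V45={h}
C dims 5,6; δ0: rk 4, SNF 1^4
degree 0: 5−4−0 = 1 → Ȟ^0 ≅ Z
degree 1: 6−0−4 = 2 → Ȟ^1 ≅ Z^2
degree 2: 0−0−0 = 0 → Ȟ^2 ≅ 0


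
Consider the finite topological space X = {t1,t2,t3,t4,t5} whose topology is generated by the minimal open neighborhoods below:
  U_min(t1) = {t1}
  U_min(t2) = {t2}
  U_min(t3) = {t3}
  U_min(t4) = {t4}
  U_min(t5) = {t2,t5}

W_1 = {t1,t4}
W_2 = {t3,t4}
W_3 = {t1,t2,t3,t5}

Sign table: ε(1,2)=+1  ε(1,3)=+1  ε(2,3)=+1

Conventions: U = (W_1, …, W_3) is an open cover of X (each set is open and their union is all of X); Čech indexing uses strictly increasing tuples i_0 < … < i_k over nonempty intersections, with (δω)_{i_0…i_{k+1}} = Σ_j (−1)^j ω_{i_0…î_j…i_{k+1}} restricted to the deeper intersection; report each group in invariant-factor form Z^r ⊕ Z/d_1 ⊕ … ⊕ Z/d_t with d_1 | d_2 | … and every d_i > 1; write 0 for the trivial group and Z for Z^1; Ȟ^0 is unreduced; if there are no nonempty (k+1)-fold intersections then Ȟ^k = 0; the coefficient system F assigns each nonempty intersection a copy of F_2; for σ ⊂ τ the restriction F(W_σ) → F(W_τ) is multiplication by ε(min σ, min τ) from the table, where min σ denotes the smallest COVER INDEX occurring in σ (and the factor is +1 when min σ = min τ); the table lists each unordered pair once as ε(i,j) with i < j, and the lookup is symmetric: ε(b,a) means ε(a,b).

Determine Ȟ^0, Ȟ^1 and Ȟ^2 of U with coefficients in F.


Ȟ^0(U;F) ≅ Z/2, Ȟ^1(U;F) ≅ Z/2, Ȟ^2(U;F) ≅ 0

nonempty intersections:
  W12={t4} W13={t1} W23={t3}
C dims 3,3; δ0: rk_F2 2
Ȟ^0: (3−2)−0=1 ⇒ Z/2
Ȟ^1: (3−0)−2=1 ⇒ Z/2
Ȟ^2: (0−0)−0=0 ⇒ 0


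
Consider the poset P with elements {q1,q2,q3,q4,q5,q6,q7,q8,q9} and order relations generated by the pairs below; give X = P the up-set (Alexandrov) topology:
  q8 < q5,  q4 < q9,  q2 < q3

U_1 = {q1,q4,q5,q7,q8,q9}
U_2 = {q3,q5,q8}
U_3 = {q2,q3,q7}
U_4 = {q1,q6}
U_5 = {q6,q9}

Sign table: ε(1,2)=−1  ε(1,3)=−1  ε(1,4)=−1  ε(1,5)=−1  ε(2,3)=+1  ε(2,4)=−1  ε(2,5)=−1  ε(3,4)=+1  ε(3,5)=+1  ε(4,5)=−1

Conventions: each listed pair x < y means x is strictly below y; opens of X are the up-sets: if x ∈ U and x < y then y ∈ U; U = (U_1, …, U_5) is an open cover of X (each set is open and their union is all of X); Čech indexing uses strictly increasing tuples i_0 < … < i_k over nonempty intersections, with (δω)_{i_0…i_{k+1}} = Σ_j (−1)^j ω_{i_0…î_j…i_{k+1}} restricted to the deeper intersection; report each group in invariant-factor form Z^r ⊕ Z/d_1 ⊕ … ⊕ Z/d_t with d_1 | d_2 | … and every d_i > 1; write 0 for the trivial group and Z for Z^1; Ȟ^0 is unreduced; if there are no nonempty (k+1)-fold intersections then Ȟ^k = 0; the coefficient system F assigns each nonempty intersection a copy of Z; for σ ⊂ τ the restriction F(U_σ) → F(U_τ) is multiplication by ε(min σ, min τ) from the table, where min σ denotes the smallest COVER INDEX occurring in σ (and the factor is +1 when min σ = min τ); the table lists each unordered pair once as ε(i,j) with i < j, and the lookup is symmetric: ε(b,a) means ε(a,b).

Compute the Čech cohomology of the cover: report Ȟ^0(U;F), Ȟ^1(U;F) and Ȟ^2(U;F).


nerve of the cover:
  U12={q5,q8} U13={q7} U14={q1} U15={q9} U23={q3} U45={q6}
C dims 5,6; δ0: rk 5, SNF 1^4·2
Ȟ^0 = (5 − 5) − 0 = 0, so Ȟ^0 ≅ 0
Ȟ^1 = (6 − 0) − 5 = 1 plus torsion [2], so Ȟ^1 ≅ Z ⊕ Z/2
Ȟ^2 = (0 − 0) − 0 = 0, so Ȟ^2 ≅ 0

Ȟ^0(U;F) ≅ 0, Ȟ^1(U;F) ≅ Z ⊕ Z/2, Ȟ^2(U;F) ≅ 0


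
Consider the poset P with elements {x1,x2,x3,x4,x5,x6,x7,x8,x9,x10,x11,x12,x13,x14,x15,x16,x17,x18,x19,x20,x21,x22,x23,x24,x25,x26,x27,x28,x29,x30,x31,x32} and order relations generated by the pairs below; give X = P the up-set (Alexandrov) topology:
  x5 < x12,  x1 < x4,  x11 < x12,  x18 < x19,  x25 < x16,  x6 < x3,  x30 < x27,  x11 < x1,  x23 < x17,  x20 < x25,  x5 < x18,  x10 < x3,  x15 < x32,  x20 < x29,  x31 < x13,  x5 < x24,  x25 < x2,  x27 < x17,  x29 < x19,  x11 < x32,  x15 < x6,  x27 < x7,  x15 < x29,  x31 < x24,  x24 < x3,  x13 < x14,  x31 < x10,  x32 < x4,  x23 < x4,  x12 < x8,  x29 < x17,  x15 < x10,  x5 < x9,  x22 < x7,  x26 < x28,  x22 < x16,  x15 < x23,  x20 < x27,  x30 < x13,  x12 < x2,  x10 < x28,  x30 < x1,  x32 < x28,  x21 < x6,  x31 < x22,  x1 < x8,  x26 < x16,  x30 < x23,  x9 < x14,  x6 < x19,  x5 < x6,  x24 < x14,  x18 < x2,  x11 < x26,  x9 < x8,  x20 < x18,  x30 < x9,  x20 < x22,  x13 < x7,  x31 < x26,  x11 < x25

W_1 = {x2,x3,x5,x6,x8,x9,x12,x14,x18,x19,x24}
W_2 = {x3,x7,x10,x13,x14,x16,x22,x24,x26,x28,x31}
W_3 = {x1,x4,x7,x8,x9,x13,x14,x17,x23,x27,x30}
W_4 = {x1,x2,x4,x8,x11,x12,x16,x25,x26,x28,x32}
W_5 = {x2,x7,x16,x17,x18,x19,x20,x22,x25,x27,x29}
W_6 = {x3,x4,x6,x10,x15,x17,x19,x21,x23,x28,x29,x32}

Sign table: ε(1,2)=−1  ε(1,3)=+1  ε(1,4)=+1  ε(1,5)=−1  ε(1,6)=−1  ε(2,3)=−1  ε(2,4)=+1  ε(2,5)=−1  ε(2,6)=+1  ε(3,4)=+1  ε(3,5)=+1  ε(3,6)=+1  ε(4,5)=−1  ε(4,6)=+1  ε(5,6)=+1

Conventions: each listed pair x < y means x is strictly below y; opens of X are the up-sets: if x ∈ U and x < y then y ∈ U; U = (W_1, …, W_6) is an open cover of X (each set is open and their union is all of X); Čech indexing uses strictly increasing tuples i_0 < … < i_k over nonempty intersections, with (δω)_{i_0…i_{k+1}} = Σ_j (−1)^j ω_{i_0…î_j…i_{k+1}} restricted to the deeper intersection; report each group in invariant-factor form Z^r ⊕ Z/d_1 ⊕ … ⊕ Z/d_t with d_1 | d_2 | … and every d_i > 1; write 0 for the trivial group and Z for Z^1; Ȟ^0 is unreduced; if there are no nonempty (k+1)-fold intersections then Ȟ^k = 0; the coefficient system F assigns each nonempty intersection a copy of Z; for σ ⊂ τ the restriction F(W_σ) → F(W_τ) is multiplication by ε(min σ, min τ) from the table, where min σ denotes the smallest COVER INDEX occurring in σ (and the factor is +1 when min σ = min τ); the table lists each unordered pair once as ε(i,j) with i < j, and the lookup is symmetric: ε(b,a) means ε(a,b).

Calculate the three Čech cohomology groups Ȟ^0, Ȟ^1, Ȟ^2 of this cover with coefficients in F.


Ȟ^0 = 0,  Ȟ^1 = Z/2,  Ȟ^2 = Z

nonempty intersections:
  W12={x3,x14,x24} W13={x8,x9,x14} W14={x2,x8,x12} W15={x2,x18,x19} W16={x3,x6,x19} W23={x7,x13,x14} W24={x16,x26,x28} W25={x7,x16,x22} W26={x3,x10,x28} W34={x1,x4,x8} W35={x7,x17,x27} W36={x4,x17,x23} W45={x2,x16,x25} W46={x4,x28,x32} W56={x17,x19,x29}
  W123={x14} W126={x3} W134={x8} W145={x2} W156={x19} W235={x7} W245={x16} W246={x28} W346={x4} W356={x17}
C dims 6,15,10; δ0: rk 6, SNF 1^5·2; δ1: rk 9, SNF 1^9
Ȟ^0: (6−6)−0=0 ⇒ 0
Ȟ^1: (15−9)−6=0 plus torsion [2] ⇒ Z/2
Ȟ^2: (10−0)−9=1 ⇒ Z


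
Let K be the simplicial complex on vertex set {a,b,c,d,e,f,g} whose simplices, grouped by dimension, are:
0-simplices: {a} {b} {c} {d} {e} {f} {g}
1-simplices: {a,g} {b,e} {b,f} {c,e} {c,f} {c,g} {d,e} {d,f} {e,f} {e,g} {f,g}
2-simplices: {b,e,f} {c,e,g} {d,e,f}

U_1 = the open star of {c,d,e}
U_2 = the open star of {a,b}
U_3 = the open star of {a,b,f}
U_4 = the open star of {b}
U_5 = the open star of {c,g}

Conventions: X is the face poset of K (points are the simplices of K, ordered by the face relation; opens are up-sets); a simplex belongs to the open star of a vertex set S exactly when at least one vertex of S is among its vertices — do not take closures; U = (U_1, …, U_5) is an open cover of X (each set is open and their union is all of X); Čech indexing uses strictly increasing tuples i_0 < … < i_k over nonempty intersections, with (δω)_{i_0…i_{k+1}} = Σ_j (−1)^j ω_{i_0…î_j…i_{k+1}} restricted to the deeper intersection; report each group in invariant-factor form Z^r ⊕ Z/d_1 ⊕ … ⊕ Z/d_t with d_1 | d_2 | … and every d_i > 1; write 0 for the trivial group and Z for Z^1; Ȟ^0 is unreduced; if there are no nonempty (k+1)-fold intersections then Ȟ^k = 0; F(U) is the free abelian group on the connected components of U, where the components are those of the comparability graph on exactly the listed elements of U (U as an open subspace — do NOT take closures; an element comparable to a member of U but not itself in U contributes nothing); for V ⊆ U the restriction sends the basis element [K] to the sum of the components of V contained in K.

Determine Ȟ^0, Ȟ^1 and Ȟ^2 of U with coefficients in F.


nerve simplices:
  U1={{c},{d},{e},{b,e},{c,e},{c,f},{c,g},{d,e},{d,f},{e,f},{e,g},{b,e,f},{c,e,g},{d,e,f}} U2={{a},{b},{a,g},{b,e},{b,f},{b,e,f}} U3={{a},{b},{f},{a,g},{b,e},{b,f},{c,f},{d,f},{e,f},{f,g},{b,e,f},{d,e,f}} U4={{b},{b,e},{b,f},{b,e,f}} U5={{c},{g},{a,g},{c,e},{c,f},{c,g},{e,g},{f,g},{c,e,g}}
  U12={{b,e},{b,e,f}} U13={{b,e},{c,f},{d,f},{e,f},{b,e,f},{d,e,f}} U14={{b,e},{b,e,f}} U15={{c},{c,e},{c,f},{c,g},{e,g},{c,e,g}} U23={{a},{b},{a,g},{b,e},{b,f},{b,e,f}} U24={{b},{b,e},{b,f},{b,e,f}} U25={{a,g}} U34={{b},{b,e},{b,f},{b,e,f}} U35={{a,g},{c,f},{f,g}}
  U123={{b,e},{b,e,f}} U124={{b,e},{b,e,f}} U134={{b,e},{b,e,f}} U135={{c,f}} U234={{b},{b,e},{b,f},{b,e,f}} U235={{a,g}}
  U1234={{b,e},{b,e,f}}
components per intersection:
  U1: {{c},{d},{e},{b,e},{c,e},{c,f},{c,g},{d,e},{d,f},{e,f},{e,g},{b,e,f},{c,e,g},{d,e,f}}
  U2: {{a},{a,g}} {{b},{b,e},{b,f},{b,e,f}}
  U3: {{a},{a,g}} {{b},{f},{b,e},{b,f},{c,f},{d,f},{e,f},{f,g},{b,e,f},{d,e,f}}
  U4: {{b},{b,e},{b,f},{b,e,f}}
  U5: {{c},{g},{a,g},{c,e},{c,f},{c,g},{e,g},{f,g},{c,e,g}}
  U12: {{b,e},{b,e,f}}
  U13: {{b,e},{d,f},{e,f},{b,e,f},{d,e,f}} {{c,f}}
  U14: {{b,e},{b,e,f}}
  U15: {{c},{c,e},{c,f},{c,g},{e,g},{c,e,g}}
  U23: {{a},{a,g}} {{b},{b,e},{b,f},{b,e,f}}
  U24: {{b},{b,e},{b,f},{b,e,f}}
  U25: {{a,g}}
  U34: {{b},{b,e},{b,f},{b,e,f}}
  U35: {{a,g}} {{c,f}} {{f,g}}
  U123: {{b,e},{b,e,f}}
  U124: {{b,e},{b,e,f}}
  U134: {{b,e},{b,e,f}}
  U135: {{c,f}}
  U234: {{b},{b,e},{b,f},{b,e,f}}
  U235: {{a,g}}
  U1234: {{b,e},{b,e,f}}
C dims 7,13,6,1; δ0: rk 6, SNF 1^6; δ1: rk 5, SNF 1^5; δ2: rk 1, SNF 1^1
degree 0: 7−6−0 = 1 → Ȟ^0 ≅ Z
degree 1: 13−5−6 = 2 → Ȟ^1 ≅ Z^2
degree 2: 6−1−5 = 0 → Ȟ^2 ≅ 0

Ȟ^0 ≅ Z, Ȟ^1 ≅ Z^2, Ȟ^2 ≅ 0


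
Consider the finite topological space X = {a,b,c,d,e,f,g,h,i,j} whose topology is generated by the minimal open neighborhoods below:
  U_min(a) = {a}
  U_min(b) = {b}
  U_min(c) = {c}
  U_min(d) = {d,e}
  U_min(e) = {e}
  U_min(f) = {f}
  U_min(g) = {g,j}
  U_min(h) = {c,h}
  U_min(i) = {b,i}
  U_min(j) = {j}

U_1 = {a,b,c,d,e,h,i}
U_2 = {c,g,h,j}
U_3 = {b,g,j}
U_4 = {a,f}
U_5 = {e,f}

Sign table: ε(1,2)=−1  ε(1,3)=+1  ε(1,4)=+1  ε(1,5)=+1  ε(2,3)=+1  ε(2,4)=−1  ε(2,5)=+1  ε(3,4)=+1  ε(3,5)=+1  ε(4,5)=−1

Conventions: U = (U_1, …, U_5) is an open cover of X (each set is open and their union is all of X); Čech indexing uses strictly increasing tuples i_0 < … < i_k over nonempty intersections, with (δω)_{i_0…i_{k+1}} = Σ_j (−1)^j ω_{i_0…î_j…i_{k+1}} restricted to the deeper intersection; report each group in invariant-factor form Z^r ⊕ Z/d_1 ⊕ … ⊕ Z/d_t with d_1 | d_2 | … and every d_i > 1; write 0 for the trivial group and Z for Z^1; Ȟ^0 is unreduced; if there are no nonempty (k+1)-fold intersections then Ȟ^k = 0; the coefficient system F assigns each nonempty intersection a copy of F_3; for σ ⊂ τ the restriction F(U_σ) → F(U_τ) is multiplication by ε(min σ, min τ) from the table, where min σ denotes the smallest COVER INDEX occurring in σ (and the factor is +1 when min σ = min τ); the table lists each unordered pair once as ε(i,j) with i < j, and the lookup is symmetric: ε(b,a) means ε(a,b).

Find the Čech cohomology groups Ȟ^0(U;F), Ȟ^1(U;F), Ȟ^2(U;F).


Ȟ^0 = 0; Ȟ^1 = Z/3; Ȟ^2 = 0

nerve of the cover:
  U12={c,h} U13={b} U14={a} U15={e} U23={g,j} U45={f}
C dims 5,6; δ0: rk_F3 5
Ȟ^0 = (5 − 5) − 0 = 0, so Ȟ^0 ≅ 0
Ȟ^1 = (6 − 0) − 5 = 1, so Ȟ^1 ≅ Z/3
Ȟ^2 = (0 − 0) − 0 = 0, so Ȟ^2 ≅ 0


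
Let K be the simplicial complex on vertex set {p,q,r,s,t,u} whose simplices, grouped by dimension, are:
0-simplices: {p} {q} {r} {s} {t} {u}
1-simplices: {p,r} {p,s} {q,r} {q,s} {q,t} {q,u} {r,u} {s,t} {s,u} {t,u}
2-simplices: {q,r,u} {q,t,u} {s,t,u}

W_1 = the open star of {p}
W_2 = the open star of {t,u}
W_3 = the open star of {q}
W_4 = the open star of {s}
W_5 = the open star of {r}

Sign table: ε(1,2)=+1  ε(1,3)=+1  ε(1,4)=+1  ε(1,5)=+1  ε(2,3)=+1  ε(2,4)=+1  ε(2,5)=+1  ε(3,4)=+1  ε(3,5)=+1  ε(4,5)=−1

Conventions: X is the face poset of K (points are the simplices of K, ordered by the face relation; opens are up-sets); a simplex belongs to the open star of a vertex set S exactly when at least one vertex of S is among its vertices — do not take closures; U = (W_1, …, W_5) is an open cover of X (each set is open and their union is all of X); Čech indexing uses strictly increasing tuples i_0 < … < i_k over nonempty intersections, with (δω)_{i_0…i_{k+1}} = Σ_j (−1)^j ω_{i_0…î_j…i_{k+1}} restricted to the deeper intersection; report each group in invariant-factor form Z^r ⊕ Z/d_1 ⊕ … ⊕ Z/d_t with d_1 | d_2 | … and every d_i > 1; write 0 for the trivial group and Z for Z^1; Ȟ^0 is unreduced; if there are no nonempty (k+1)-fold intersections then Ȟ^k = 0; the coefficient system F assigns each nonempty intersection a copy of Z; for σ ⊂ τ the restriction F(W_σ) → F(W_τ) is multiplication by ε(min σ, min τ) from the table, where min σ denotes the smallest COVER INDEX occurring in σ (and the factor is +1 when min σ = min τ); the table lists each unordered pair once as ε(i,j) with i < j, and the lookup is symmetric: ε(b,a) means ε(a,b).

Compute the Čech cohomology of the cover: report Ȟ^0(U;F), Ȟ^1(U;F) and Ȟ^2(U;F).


nerve simplices:
  W1={{p},{p,r},{p,s}} W2={{t},{u},{q,t},{q,u},{r,u},{s,t},{s,u},{t,u},{q,r,u},{q,t,u},{s,t,u}} W3={{q},{q,r},{q,s},{q,t},{q,u},{q,r,u},{q,t,u}} W4={{s},{p,s},{q,s},{s,t},{s,u},{s,t,u}} W5={{r},{p,r},{q,r},{r,u},{q,r,u}}
  W14={{p,s}} W15={{p,r}} W23={{q,t},{q,u},{q,r,u},{q,t,u}} W24={{s,t},{s,u},{s,t,u}} W25={{r,u},{q,r,u}} W34={{q,s}} W35={{q,r},{q,r,u}}
  W235={{q,r,u}}
C dims 5,7,1; δ0: rk 4, SNF 1^4; δ1: rk 1, SNF 1^1
degree 0: 5−4−0 = 1 → Ȟ^0 ≅ Z
degree 1: 7−1−4 = 2 → Ȟ^1 ≅ Z^2
degree 2: 1−0−1 = 0 → Ȟ^2 ≅ 0

Ȟ^0 ≅ Z,  Ȟ^1 ≅ Z^2,  Ȟ^2 ≅ 0


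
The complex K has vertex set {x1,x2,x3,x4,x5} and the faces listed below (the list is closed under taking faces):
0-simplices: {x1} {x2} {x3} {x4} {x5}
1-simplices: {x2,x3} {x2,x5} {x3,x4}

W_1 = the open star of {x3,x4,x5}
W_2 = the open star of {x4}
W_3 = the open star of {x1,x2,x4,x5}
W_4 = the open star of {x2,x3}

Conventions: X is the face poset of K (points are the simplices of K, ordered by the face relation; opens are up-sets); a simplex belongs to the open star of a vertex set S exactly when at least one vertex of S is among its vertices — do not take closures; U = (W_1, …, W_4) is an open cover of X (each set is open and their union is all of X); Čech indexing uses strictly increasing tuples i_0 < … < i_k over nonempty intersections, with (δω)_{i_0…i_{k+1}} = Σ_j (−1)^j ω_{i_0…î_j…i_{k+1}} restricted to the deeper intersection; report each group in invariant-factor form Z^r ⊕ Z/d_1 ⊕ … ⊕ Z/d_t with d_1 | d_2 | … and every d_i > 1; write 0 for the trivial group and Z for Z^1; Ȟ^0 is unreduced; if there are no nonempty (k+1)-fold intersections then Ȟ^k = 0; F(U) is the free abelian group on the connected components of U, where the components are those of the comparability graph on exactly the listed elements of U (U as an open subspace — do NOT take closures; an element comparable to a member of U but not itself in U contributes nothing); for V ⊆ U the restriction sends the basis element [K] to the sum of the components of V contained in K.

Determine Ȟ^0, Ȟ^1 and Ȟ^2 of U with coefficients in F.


Ȟ^0(U;F) ≅ Z^2, Ȟ^1(U;F) ≅ 0, Ȟ^2(U;F) ≅ 0

cover nerve:
  W1={{x3},{x4},{x5},{x2,x3},{x2,x5},{x3,x4}} W2={{x4},{x3,x4}} W3={{x1},{x2},{x4},{x5},{x2,x3},{x2,x5},{x3,x4}} W4={{x2},{x3},{x2,x3},{x2,x5},{x3,x4}}
  W12={{x4},{x3,x4}} W13={{x4},{x5},{x2,x3},{x2,x5},{x3,x4}} W14={{x3},{x2,x3},{x2,x5},{x3,x4}} W23={{x4},{x3,x4}} W24={{x3,x4}} W34={{x2},{x2,x3},{x2,x5},{x3,x4}}
  W123={{x4},{x3,x4}} W124={{x3,x4}} W134={{x2,x3},{x2,x5},{x3,x4}} W234={{x3,x4}}
  W1234={{x3,x4}}
components per intersection:
  W1: {{x3},{x4},{x2,x3},{x3,x4}} {{x5},{x2,x5}}
  W2: {{x4},{x3,x4}}
  W3: {{x1}} {{x2},{x5},{x2,x3},{x2,x5}} {{x4},{x3,x4}}
  W4: {{x2},{x3},{x2,x3},{x2,x5},{x3,x4}}
  W12: {{x4},{x3,x4}}
  W13: {{x4},{x3,x4}} {{x5},{x2,x5}} {{x2,x3}}
  W14: {{x3},{x2,x3},{x3,x4}} {{x2,x5}}
  W23: {{x4},{x3,x4}}
  W24: {{x3,x4}}
  W34: {{x2},{x2,x3},{x2,x5}} {{x3,x4}}
  W123: {{x4},{x3,x4}}
  W124: {{x3,x4}}
  W134: {{x2,x3}} {{x2,x5}} {{x3,x4}}
  W234: {{x3,x4}}
  W1234: {{x3,x4}}
C dims 7,10,6,1; δ0: rk 5, SNF 1^5; δ1: rk 5, SNF 1^5; δ2: rk 1, SNF 1^1
Ȟ^0: (7−5)−0=2 ⇒ Z^2
Ȟ^1: (10−5)−5=0 ⇒ 0
Ȟ^2: (6−1)−5=0 ⇒ 0


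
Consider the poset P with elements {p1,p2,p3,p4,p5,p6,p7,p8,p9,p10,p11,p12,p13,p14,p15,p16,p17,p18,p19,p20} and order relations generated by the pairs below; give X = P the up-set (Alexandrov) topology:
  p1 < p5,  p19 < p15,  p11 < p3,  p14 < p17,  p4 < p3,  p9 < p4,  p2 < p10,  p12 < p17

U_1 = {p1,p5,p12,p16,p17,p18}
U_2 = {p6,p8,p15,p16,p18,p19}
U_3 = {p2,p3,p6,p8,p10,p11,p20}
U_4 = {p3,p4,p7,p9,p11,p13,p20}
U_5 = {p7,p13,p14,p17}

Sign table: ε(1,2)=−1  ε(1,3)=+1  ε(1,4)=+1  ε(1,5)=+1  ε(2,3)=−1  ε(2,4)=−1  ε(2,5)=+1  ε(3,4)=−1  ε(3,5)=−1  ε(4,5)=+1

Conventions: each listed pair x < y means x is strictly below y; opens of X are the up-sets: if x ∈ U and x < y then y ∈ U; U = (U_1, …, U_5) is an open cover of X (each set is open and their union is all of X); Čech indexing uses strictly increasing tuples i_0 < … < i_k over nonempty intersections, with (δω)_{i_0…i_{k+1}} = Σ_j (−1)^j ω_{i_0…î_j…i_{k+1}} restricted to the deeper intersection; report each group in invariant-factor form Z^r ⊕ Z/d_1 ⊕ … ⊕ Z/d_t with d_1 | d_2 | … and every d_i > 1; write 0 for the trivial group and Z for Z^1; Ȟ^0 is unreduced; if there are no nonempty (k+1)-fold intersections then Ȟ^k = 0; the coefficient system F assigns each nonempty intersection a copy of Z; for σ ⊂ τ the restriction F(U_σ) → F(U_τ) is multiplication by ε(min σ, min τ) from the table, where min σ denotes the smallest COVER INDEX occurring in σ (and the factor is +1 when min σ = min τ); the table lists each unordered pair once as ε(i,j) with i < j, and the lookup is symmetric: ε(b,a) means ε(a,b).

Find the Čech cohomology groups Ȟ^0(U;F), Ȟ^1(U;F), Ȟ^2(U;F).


Ȟ^0 = 0, Ȟ^1 = Z/2, Ȟ^2 = 0

intersection data:
  U12={p16,p18} U15={p17} U23={p6,p8} U34={p3,p11,p20} U45={p7,p13}
C dims 5,5; δ0: rk 5, SNF 1^4·2
Ȟ^0 = (5 − 5) − 0 = 0, so Ȟ^0 ≅ 0
Ȟ^1 = (5 − 0) − 5 = 0 plus torsion [2], so Ȟ^1 ≅ Z/2
Ȟ^2 = (0 − 0) − 0 = 0, so Ȟ^2 ≅ 0


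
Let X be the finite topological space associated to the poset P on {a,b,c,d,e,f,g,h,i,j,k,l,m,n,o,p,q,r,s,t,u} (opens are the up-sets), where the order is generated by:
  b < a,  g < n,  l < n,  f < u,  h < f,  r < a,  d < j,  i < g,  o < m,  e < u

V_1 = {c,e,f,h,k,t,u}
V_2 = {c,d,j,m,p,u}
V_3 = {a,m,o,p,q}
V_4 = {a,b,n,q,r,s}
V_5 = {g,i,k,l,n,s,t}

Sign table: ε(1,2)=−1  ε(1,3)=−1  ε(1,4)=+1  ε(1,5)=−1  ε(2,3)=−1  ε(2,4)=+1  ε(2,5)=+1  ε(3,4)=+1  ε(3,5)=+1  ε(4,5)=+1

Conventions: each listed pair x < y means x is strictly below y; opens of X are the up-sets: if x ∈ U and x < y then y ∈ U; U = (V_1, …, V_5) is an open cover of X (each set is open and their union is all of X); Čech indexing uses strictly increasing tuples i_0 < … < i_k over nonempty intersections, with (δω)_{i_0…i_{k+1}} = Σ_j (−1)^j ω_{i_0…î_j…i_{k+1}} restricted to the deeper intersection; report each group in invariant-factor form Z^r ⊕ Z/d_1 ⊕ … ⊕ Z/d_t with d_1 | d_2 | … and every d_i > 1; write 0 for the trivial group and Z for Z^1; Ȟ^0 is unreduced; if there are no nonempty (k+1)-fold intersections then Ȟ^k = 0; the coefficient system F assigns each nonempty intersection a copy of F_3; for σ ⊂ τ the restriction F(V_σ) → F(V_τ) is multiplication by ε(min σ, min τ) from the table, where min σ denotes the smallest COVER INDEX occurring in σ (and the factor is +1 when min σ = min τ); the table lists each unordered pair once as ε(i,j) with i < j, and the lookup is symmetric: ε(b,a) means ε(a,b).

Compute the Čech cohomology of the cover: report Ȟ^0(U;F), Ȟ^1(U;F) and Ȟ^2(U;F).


Ȟ^0 ≅ 0,  Ȟ^1 ≅ 0,  Ȟ^2 ≅ 0

cover nerve:
  V12={c,u} V15={k,t} V23={m,p} V34={a,q} V45={n,s}
C dims 5,5; δ0: rk_F3 5
Ȟ^0: (5−5)−0=0 ⇒ 0
Ȟ^1: (5−0)−5=0 ⇒ 0
Ȟ^2: (0−0)−0=0 ⇒ 0


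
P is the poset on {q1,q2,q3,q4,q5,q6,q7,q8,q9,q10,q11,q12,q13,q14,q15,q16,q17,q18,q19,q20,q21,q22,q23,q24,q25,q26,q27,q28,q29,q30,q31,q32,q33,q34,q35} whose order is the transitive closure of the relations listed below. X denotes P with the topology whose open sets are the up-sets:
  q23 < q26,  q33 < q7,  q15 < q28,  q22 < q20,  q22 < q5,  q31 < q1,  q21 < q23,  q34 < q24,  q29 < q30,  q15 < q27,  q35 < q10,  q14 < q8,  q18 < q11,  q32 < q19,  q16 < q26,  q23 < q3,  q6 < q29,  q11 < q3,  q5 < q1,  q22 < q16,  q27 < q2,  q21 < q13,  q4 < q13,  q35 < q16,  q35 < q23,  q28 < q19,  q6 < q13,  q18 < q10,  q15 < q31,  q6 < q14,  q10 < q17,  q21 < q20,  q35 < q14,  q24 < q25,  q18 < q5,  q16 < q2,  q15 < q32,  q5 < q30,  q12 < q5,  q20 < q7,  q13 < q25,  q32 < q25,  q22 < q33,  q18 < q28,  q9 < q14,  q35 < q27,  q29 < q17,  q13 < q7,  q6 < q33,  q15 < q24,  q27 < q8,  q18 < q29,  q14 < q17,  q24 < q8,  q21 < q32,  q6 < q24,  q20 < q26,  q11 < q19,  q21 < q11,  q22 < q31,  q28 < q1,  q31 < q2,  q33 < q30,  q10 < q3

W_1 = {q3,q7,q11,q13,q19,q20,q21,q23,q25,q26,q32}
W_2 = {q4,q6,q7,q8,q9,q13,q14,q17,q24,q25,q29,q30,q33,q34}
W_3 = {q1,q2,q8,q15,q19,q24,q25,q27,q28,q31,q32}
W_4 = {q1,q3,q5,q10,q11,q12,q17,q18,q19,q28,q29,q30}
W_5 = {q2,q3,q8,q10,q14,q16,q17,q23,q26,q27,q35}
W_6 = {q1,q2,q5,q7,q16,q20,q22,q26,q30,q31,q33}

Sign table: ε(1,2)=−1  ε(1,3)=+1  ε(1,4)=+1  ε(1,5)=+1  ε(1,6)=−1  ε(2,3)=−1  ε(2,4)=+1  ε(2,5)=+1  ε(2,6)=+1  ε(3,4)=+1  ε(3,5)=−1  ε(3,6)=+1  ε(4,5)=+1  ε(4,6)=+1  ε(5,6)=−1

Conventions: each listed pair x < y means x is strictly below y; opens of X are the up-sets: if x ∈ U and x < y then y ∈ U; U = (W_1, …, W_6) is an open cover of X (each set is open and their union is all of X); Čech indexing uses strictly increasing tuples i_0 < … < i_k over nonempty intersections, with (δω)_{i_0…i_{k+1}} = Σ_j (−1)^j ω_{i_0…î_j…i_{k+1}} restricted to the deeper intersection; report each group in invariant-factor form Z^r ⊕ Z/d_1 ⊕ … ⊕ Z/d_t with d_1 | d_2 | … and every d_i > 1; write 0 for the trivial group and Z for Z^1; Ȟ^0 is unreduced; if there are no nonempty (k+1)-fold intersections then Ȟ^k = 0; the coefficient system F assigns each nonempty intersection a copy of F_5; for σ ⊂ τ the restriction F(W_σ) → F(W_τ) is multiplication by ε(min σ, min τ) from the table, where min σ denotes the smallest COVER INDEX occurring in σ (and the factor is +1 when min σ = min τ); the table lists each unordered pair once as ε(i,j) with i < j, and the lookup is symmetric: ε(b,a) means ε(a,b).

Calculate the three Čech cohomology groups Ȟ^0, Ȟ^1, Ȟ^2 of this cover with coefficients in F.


Ȟ^0 = 0, Ȟ^1 = 0 and Ȟ^2 = Z/5

cover nerve:
  W12={q7,q13,q25} W13={q19,q25,q32} W14={q3,q11,q19} W15={q3,q23,q26} W16={q7,q20,q26} W23={q8,q24,q25} W24={q17,q29,q30} W25={q8,q14,q17} W26={q7,q30,q33} W34={q1,q19,q28} W35={q2,q8,q27} W36={q1,q2,q31} W45={q3,q10,q17} W46={q1,q5,q30} W56={q2,q16,q26}
  W123={q25} W126={q7} W134={q19} W145={q3} W156={q26} W235={q8} W245={q17} W246={q30} W346={q1} W356={q2}
C dims 6,15,10; δ0: rk_F5 6; δ1: rk_F5 9
Ȟ^0: (6−6)−0=0 ⇒ 0
Ȟ^1: (15−9)−6=0 ⇒ 0
Ȟ^2: (10−0)−9=1 ⇒ Z/5


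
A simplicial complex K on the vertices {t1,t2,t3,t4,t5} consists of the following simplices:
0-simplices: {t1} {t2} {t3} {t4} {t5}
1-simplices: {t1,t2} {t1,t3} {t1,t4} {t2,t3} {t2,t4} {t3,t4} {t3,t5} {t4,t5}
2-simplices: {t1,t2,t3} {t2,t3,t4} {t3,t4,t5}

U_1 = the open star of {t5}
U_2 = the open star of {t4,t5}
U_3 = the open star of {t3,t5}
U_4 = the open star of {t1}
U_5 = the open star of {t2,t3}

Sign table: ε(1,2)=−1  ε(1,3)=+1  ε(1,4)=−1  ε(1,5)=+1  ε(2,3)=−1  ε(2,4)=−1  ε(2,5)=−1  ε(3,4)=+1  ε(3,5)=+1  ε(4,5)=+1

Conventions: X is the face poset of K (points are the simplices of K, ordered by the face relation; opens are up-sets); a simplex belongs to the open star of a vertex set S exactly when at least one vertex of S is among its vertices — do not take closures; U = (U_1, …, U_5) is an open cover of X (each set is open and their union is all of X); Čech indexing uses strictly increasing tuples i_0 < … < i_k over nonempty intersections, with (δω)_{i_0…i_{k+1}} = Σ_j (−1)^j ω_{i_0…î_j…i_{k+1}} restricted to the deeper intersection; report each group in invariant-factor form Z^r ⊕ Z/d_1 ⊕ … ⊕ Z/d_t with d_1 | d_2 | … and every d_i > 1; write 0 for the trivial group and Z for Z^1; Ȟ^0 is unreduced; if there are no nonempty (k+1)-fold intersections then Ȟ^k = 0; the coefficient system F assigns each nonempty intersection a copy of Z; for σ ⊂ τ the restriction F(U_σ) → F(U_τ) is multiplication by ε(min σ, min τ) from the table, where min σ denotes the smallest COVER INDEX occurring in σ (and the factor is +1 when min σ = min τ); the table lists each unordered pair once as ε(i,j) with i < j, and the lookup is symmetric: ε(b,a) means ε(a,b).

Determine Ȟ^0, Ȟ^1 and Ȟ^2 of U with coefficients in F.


Ȟ^0 = Z, Ȟ^1 = Z and Ȟ^2 = 0

cover nerve:
  U1={{t5},{t3,t5},{t4,t5},{t3,t4,t5}} U2={{t4},{t5},{t1,t4},{t2,t4},{t3,t4},{t3,t5},{t4,t5},{t2,t3,t4},{t3,t4,t5}} U3={{t3},{t5},{t1,t3},{t2,t3},{t3,t4},{t3,t5},{t4,t5},{t1,t2,t3},{t2,t3,t4},{t3,t4,t5}} U4={{t1},{t1,t2},{t1,t3},{t1,t4},{t1,t2,t3}} U5={{t2},{t3},{t1,t2},{t1,t3},{t2,t3},{t2,t4},{t3,t4},{t3,t5},{t1,t2,t3},{t2,t3,t4},{t3,t4,t5}}
  U12={{t5},{t3,t5},{t4,t5},{t3,t4,t5}} U13={{t5},{t3,t5},{t4,t5},{t3,t4,t5}} U15={{t3,t5},{t3,t4,t5}} U23={{t5},{t3,t4},{t3,t5},{t4,t5},{t2,t3,t4},{t3,t4,t5}} U24={{t1,t4}} U25={{t2,t4},{t3,t4},{t3,t5},{t2,t3,t4},{t3,t4,t5}} U34={{t1,t3},{t1,t2,t3}} U35={{t3},{t1,t3},{t2,t3},{t3,t4},{t3,t5},{t1,t2,t3},{t2,t3,t4},{t3,t4,t5}} U45={{t1,t2},{t1,t3},{t1,t2,t3}}
  U123={{t5},{t3,t5},{t4,t5},{t3,t4,t5}} U125={{t3,t5},{t3,t4,t5}} U135={{t3,t5},{t3,t4,t5}} U235={{t3,t4},{t3,t5},{t2,t3,t4},{t3,t4,t5}} U345={{t1,t3},{t1,t2,t3}}
  U1235={{t3,t5},{t3,t4,t5}}
C dims 5,9,5,1; δ0: rk 4, SNF 1^4; δ1: rk 4, SNF 1^4; δ2: rk 1, SNF 1^1
Ȟ^0: (5−4)−0=1 ⇒ Z
Ȟ^1: (9−4)−4=1 ⇒ Z
Ȟ^2: (5−1)−4=0 ⇒ 0


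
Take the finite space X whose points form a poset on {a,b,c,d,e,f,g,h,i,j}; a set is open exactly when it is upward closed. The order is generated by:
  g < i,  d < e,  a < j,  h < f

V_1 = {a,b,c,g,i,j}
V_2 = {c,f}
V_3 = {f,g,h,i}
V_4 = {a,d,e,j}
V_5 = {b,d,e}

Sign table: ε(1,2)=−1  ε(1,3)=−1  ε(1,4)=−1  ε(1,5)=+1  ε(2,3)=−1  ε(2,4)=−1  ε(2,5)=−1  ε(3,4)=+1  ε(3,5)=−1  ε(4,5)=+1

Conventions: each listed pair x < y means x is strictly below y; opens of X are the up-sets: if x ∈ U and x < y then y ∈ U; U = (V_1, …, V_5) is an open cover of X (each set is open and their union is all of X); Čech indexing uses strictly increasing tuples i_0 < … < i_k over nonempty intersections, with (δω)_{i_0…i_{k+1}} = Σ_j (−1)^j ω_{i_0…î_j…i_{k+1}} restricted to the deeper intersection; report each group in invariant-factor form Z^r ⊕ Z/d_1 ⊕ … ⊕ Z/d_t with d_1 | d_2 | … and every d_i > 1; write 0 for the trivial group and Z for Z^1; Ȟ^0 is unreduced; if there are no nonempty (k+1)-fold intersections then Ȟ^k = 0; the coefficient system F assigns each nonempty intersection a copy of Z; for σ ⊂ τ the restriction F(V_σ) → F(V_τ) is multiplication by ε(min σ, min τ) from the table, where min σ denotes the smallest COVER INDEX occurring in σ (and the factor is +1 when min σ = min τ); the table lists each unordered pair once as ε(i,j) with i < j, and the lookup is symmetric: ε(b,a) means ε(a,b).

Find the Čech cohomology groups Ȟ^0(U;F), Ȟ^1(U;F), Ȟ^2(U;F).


Ȟ^0 = 0, Ȟ^1 = Z ⊕ Z/2, Ȟ^2 = 0

cover nerve:
  V12={c} V13={g,i} V14={a,j} V15={b} V23={f} V45={d,e}
C dims 5,6; δ0: rk 5, SNF 1^4·2
Ȟ^0: (5−5)−0=0 ⇒ 0
Ȟ^1: (6−0)−5=1 plus torsion [2] ⇒ Z ⊕ Z/2
Ȟ^2: (0−0)−0=0 ⇒ 0


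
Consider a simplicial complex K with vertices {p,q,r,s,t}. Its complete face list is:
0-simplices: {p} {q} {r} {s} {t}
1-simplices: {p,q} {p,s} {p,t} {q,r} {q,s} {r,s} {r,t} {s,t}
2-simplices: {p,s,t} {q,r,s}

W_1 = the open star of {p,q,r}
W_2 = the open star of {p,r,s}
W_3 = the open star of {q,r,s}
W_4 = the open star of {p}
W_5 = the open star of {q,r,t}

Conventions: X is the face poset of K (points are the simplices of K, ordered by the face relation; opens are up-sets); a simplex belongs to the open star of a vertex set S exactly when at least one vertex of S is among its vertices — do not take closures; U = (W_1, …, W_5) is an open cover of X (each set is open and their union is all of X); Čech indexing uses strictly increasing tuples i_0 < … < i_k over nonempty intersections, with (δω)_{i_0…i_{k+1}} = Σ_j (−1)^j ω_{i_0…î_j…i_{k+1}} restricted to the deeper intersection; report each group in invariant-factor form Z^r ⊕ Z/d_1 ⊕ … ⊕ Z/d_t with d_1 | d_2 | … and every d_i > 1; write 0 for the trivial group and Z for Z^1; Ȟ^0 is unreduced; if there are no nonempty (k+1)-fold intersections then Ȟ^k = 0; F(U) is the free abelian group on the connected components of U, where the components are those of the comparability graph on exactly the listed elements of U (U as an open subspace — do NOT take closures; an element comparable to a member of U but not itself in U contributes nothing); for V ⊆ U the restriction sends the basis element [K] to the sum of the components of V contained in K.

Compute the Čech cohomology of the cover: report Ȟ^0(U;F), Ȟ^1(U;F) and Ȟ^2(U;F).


nerve simplices:
  W1={{p},{q},{r},{p,q},{p,s},{p,t},{q,r},{q,s},{r,s},{r,t},{p,s,t},{q,r,s}} W2={{p},{r},{s},{p,q},{p,s},{p,t},{q,r},{q,s},{r,s},{r,t},{s,t},{p,s,t},{q,r,s}} W3={{q},{r},{s},{p,q},{p,s},{q,r},{q,s},{r,s},{r,t},{s,t},{p,s,t},{q,r,s}} W4={{p},{p,q},{p,s},{p,t},{p,s,t}} W5={{q},{r},{t},{p,q},{p,t},{q,r},{q,s},{r,s},{r,t},{s,t},{p,s,t},{q,r,s}}
  W12={{p},{r},{p,q},{p,s},{p,t},{q,r},{q,s},{r,s},{r,t},{p,s,t},{q,r,s}} W13={{q},{r},{p,q},{p,s},{q,r},{q,s},{r,s},{r,t},{p,s,t},{q,r,s}} W14={{p},{p,q},{p,s},{p,t},{p,s,t}} W15={{q},{r},{p,q},{p,t},{q,r},{q,s},{r,s},{r,t},{p,s,t},{q,r,s}} W23={{r},{s},{p,q},{p,s},{q,r},{q,s},{r,s},{r,t},{s,t},{p,s,t},{q,r,s}} W24={{p},{p,q},{p,s},{p,t},{p,s,t}} W25={{r},{p,q},{p,t},{q,r},{q,s},{r,s},{r,t},{s,t},{p,s,t},{q,r,s}} W34={{p,q},{p,s},{p,s,t}} W35={{q},{r},{p,q},{q,r},{q,s},{r,s},{r,t},{s,t},{p,s,t},{q,r,s}} W45={{p,q},{p,t},{p,s,t}}
  W123={{r},{p,q},{p,s},{q,r},{q,s},{r,s},{r,t},{p,s,t},{q,r,s}} W124={{p},{p,q},{p,s},{p,t},{p,s,t}} W125={{r},{p,q},{p,t},{q,r},{q,s},{r,s},{r,t},{p,s,t},{q,r,s}} W134={{p,q},{p,s},{p,s,t}} W135={{q},{r},{p,q},{q,r},{q,s},{r,s},{r,t},{p,s,t},{q,r,s}} W145={{p,q},{p,t},{p,s,t}} W234={{p,q},{p,s},{p,s,t}} W235={{r},{p,q},{q,r},{q,s},{r,s},{r,t},{s,t},{p,s,t},{q,r,s}} W245={{p,q},{p,t},{p,s,t}} W345={{p,q},{p,s,t}}
  W1234={{p,q},{p,s},{p,s,t}} W1235={{r},{p,q},{q,r},{q,s},{r,s},{r,t},{p,s,t},{q,r,s}} W1245={{p,q},{p,t},{p,s,t}} W1345={{p,q},{p,s,t}} W2345={{p,q},{p,s,t}}
  W12345={{p,q},{p,s,t}}
components per intersection:
  W1: {{p},{q},{r},{p,q},{p,s},{p,t},{q,r},{q,s},{r,s},{r,t},{p,s,t},{q,r,s}}
  W2: {{p},{r},{s},{p,q},{p,s},{p,t},{q,r},{q,s},{r,s},{r,t},{s,t},{p,s,t},{q,r,s}}
  W3: {{q},{r},{s},{p,q},{p,s},{q,r},{q,s},{r,s},{r,t},{s,t},{p,s,t},{q,r,s}}
  W4: {{p},{p,q},{p,s},{p,t},{p,s,t}}
  W5: {{q},{r},{t},{p,q},{p,t},{q,r},{q,s},{r,s},{r,t},{s,t},{p,s,t},{q,r,s}}
  W12: {{p},{p,q},{p,s},{p,t},{p,s,t}} {{r},{q,r},{q,s},{r,s},{r,t},{q,r,s}}
  W13: {{q},{r},{p,q},{q,r},{q,s},{r,s},{r,t},{q,r,s}} {{p,s},{p,s,t}}
  W14: {{p},{p,q},{p,s},{p,t},{p,s,t}}
  W15: {{q},{r},{p,q},{q,r},{q,s},{r,s},{r,t},{q,r,s}} {{p,t},{p,s,t}}
  W23: {{r},{s},{p,s},{q,r},{q,s},{r,s},{r,t},{s,t},{p,s,t},{q,r,s}} {{p,q}}
  W24: {{p},{p,q},{p,s},{p,t},{p,s,t}}
  W25: {{r},{q,r},{q,s},{r,s},{r,t},{q,r,s}} {{p,q}} {{p,t},{s,t},{p,s,t}}
  W34: {{p,q}} {{p,s},{p,s,t}}
  W35: {{q},{r},{p,q},{q,r},{q,s},{r,s},{r,t},{q,r,s}} {{s,t},{p,s,t}}
  W45: {{p,q}} {{p,t},{p,s,t}}
  W123: {{r},{q,r},{q,s},{r,s},{r,t},{q,r,s}} {{p,q}} {{p,s},{p,s,t}}
  W124: {{p},{p,q},{p,s},{p,t},{p,s,t}}
  W125: {{r},{q,r},{q,s},{r,s},{r,t},{q,r,s}} {{p,q}} {{p,t},{p,s,t}}
  W134: {{p,q}} {{p,s},{p,s,t}}
  W135: {{q},{r},{p,q},{q,r},{q,s},{r,s},{r,t},{q,r,s}} {{p,s,t}}
  W145: {{p,q}} {{p,t},{p,s,t}}
  W234: {{p,q}} {{p,s},{p,s,t}}
  W235: {{r},{q,r},{q,s},{r,s},{r,t},{q,r,s}} {{p,q}} {{s,t},{p,s,t}}
  W245: {{p,q}} {{p,t},{p,s,t}}
  W345: {{p,q}} {{p,s,t}}
  W1234: {{p,q}} {{p,s},{p,s,t}}
  W1235: {{r},{q,r},{q,s},{r,s},{r,t},{q,r,s}} {{p,q}} {{p,s,t}}
  W1245: {{p,q}} {{p,t},{p,s,t}}
  W1345: {{p,q}} {{p,s,t}}
  W2345: {{p,q}} {{p,s,t}}
  W12345: {{p,q}} {{p,s,t}}
C dims 5,19,22,11; δ0: rk 4, SNF 1^4; δ1: rk 13, SNF 1^13; δ2: rk 9, SNF 1^9
degree 0: 5−4−0 = 1 → Ȟ^0 ≅ Z
degree 1: 19−13−4 = 2 → Ȟ^1 ≅ Z^2
degree 2: 22−9−13 = 0 → Ȟ^2 ≅ 0

Ȟ^0 = Z, Ȟ^1 = Z^2, Ȟ^2 = 0


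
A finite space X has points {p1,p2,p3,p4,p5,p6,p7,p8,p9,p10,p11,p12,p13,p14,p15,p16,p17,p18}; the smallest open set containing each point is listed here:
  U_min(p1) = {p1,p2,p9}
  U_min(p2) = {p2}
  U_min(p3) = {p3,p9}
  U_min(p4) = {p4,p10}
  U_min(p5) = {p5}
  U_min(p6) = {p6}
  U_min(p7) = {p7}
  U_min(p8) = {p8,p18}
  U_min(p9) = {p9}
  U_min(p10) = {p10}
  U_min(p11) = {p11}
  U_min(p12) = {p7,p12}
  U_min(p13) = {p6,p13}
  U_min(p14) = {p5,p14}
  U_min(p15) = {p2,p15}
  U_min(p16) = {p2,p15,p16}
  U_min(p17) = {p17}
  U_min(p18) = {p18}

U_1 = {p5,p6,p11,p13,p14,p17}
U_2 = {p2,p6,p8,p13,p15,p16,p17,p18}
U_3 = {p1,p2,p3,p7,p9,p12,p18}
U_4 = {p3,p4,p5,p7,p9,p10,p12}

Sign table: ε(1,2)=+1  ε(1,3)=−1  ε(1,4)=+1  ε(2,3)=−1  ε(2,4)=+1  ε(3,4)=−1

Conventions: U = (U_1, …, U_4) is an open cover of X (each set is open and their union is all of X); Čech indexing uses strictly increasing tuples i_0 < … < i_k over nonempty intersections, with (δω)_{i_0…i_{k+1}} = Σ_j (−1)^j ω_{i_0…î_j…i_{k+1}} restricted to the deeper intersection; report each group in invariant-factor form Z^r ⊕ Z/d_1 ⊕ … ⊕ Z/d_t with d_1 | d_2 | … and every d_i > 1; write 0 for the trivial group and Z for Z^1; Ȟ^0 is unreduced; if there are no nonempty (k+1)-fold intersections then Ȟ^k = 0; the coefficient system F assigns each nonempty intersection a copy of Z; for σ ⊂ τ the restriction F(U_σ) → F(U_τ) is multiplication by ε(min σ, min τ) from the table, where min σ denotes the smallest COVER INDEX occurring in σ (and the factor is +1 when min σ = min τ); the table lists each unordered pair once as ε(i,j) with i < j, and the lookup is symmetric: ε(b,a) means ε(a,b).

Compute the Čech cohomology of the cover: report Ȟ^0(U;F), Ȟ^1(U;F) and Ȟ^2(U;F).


Ȟ^0 ≅ Z, Ȟ^1 ≅ Z and Ȟ^2 ≅ 0

nerve of the cover:
  U12={p6,p13,p17} U14={p5} U23={p2,p18} U34={p3,p7,p9,p12}
C dims 4,4; δ0: rk 3, SNF 1^3
Ȟ^0 = (4 − 3) − 0 = 1, so Ȟ^0 ≅ Z
Ȟ^1 = (4 − 0) − 3 = 1, so Ȟ^1 ≅ Z
Ȟ^2 = (0 − 0) − 0 = 0, so Ȟ^2 ≅ 0


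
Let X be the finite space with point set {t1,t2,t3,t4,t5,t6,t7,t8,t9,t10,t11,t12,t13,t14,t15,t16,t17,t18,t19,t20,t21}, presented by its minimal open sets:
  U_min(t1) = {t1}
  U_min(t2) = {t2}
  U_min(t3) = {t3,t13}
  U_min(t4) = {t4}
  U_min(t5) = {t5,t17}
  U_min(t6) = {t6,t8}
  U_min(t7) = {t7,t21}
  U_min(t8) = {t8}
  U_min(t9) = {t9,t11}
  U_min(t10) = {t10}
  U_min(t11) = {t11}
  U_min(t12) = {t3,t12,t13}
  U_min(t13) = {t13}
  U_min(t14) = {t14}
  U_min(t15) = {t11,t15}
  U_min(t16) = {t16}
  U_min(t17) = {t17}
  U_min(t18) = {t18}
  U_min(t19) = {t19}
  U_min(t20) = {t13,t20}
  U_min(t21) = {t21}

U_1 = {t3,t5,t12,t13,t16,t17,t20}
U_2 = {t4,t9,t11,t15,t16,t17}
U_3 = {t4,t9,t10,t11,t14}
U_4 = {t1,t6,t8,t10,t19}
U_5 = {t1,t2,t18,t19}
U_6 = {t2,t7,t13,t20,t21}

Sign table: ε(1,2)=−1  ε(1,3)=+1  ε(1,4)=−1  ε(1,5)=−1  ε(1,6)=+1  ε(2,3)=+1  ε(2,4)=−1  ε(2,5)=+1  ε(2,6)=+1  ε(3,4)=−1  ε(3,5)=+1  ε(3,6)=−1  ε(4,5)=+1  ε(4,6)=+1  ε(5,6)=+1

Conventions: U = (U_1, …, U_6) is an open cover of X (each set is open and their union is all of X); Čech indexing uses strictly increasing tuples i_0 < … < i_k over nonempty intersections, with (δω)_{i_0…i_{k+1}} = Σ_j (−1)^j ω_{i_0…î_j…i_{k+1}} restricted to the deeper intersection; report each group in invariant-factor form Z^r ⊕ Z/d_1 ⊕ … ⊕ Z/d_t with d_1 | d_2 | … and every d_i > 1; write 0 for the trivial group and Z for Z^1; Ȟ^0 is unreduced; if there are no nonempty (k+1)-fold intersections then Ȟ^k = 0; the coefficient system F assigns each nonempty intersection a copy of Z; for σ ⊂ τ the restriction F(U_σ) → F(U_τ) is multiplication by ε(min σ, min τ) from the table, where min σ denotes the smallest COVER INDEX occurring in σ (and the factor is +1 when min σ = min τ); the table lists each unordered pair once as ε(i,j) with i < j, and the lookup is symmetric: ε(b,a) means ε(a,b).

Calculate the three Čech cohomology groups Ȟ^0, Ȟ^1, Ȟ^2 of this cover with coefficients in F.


Ȟ^0 = Z, Ȟ^1 = Z, Ȟ^2 = 0

intersection data:
  U12={t16,t17} U16={t13,t20} U23={t4,t9,t11} U34={t10} U45={t1,t19} U56={t2}
C dims 6,6; δ0: rk 5, SNF 1^5
Ȟ^0 = (6 − 5) − 0 = 1, so Ȟ^0 ≅ Z
Ȟ^1 = (6 − 0) − 5 = 1, so Ȟ^1 ≅ Z
Ȟ^2 = (0 − 0) − 0 = 0, so Ȟ^2 ≅ 0


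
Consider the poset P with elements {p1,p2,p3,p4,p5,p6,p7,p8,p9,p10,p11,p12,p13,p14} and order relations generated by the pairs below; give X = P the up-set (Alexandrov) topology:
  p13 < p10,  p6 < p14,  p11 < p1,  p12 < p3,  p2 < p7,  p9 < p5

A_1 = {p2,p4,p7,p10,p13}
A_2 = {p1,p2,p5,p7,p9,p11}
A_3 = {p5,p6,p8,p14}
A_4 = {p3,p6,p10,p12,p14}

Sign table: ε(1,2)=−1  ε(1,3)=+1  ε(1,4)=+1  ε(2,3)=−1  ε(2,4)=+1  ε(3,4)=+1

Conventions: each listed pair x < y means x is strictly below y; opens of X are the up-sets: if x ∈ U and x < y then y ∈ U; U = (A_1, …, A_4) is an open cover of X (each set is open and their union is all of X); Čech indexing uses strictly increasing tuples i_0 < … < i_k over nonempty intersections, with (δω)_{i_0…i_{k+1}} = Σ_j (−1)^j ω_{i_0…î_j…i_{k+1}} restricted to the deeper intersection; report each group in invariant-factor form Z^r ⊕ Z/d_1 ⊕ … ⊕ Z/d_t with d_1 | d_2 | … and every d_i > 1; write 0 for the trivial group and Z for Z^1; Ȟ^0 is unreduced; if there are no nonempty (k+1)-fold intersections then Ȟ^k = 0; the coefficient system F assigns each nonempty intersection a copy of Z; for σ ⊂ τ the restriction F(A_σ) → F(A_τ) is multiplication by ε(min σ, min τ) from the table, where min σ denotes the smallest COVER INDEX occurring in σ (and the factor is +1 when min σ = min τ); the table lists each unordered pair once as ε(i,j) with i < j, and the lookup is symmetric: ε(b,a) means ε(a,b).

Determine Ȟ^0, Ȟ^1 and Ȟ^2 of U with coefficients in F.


Ȟ^0(U;F) ≅ Z,  Ȟ^1(U;F) ≅ Z,  Ȟ^2(U;F) ≅ 0

nonempty overlaps:
  A12={p2,p7} A14={p10} A23={p5} A34={p6,p14}
C dims 4,4; δ0: rk 3, SNF 1^3
degree 0: 4−3−0 = 1 → Ȟ^0 ≅ Z
degree 1: 4−0−3 = 1 → Ȟ^1 ≅ Z
degree 2: 0−0−0 = 0 → Ȟ^2 ≅ 0
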